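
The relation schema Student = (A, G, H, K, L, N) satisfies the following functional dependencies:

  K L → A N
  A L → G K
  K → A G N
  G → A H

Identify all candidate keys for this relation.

(A, L), (G, L), (K, L)

Attribute L never appears on the right-hand side of any dependency, so L must belong to every candidate key.
{L}⁺ = {L}, which is not all of the schema, so we must add further attributes.
{A, L}⁺: AL→GK adds G, K; K→AGN adds N; G→AH adds H → {A, G, H, K, L, N}. Minimal: {L}⁺ = {L}; {A}⁺ = {A} — none reach the full schema.
{G, L}⁺: G→AH adds A, H; AL→GK adds K; K→AGN adds N → {A, G, H, K, L, N}. Minimal: {L}⁺ = {L}; {G}⁺ = {A, G, H} — none reach the full schema.
{K, L}⁺: KL→AN adds A, N; AL→GK adds G; G→AH adds H → {A, G, H, K, L, N}. Minimal: {L}⁺ = {L}; {K}⁺ = {A, G, H, K, N} — none reach the full schema.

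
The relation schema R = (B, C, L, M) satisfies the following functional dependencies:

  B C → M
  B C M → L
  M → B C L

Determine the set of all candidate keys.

M, BC

{M}⁺: M→BCL adds B, C, L → {B, C, L, M}.
{B, C}⁺: BC→M adds M; BCM→L adds L → {B, C, L, M}. Minimal: {C}⁺ = {C}; {B}⁺ = {B} — none reach the full schema.
Any other superkey contains one of these as a subset, so there are no further candidate keys.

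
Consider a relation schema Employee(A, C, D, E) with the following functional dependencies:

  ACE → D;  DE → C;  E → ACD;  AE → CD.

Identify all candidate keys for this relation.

{E}

Attribute E never appears on the right-hand side of any dependency, so E must belong to every candidate key.
{E}⁺ = {A, C, D, E}, which is all of the schema, so {E} is the only candidate key.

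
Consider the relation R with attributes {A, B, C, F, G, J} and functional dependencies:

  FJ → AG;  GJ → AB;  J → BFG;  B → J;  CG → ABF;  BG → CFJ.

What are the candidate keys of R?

{B}, {J}, {C, G}

{B}⁺: B→J adds J; J→BFG adds F, G; BG→CFJ adds C; FJ→AG adds A → {A, B, C, F, G, J}.
{J}⁺: J→BFG adds B, F, G; BG→CFJ adds C; FJ→AG adds A → {A, B, C, F, G, J}.
{C, G}⁺: CG→ABF adds A, B, F; BG→CFJ adds J → {A, B, C, F, G, J}. Minimal: {G}⁺ = {G}; {C}⁺ = {C} — none reach the full schema.
Any other superkey contains one of these as a subset, so there are no further candidate keys.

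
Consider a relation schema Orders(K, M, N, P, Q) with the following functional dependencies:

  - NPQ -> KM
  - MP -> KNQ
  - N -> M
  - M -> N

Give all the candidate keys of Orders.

{M, P}; {N, P}

Attribute P never appears on the right-hand side of any dependency, so P must belong to every candidate key.
{P}⁺ = {P}, which is not all of the schema, so we must add further attributes.
{M, P}⁺: MP→KNQ adds K, N, Q → {K, M, N, P, Q}. Minimal: {P}⁺ = {P}; {M}⁺ = {M, N} — none reach the full schema.
{N, P}⁺: N→M adds M; MP→KNQ adds K, Q → {K, M, N, P, Q}. Minimal: {P}⁺ = {P}; {N}⁺ = {M, N} — none reach the full schema.
Any other superkey contains one of these as a subset, so there are no further candidate keys.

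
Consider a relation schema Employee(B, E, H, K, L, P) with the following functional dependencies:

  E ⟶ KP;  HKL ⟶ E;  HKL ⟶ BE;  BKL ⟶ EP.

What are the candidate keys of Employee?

EHL; HKL

Attributes H, L never appear on any right-hand side, so every candidate key must contain {H, L}.
{H, L}⁺ = {H, L}, which is not all of the schema, so we must add further attributes.
{E, H, L}⁺: E→KP adds K, P; HKL→BE adds B → {B, E, H, K, L, P}.
{H, K, L}⁺: HKL→E adds E; HKL→BE adds B; BKL→EP adds P → {B, E, H, K, L, P}.
Any other superkey contains one of these as a subset, so there are no further candidate keys.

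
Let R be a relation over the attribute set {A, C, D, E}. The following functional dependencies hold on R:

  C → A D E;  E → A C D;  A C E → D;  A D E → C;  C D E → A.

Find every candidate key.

{C}⁺: C→ADE adds A, D, E → {A, C, D, E}.
{E}⁺: E→ACD adds A, C, D → {A, C, D, E}.
Any other superkey contains one of these as a subset, so there are no further candidate keys.

C; E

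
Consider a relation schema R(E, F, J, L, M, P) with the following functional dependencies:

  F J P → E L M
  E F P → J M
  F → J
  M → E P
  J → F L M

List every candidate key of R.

{F}, {J}

{F}⁺: F→J adds J; J→FLM adds L, M; M→EP adds E, P → {E, F, J, L, M, P}.
{J}⁺: J→FLM adds F, L, M; M→EP adds E, P → {E, F, J, L, M, P}.
Any other superkey contains one of these as a subset, so there are no further candidate keys.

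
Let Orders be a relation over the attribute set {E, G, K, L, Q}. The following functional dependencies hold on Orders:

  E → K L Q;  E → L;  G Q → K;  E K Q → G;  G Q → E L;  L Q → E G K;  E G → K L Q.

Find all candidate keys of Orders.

{E}⁺: E→KLQ adds K, L, Q; EKQ→G adds G → {E, G, K, L, Q}.
{G, Q}⁺: GQ→K adds K; GQ→EL adds E, L → {E, G, K, L, Q}. Minimal: {Q}⁺ = {Q}; {G}⁺ = {G} — none reach the full schema.
{L, Q}⁺: LQ→EGK adds E, G, K → {E, G, K, L, Q}. Minimal: {Q}⁺ = {Q}; {L}⁺ = {L} — none reach the full schema.

{E}; {G, Q}; {L, Q}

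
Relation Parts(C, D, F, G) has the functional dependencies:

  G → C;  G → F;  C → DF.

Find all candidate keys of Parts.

Attribute G never appears on the right-hand side of any dependency, so G must belong to every candidate key.
{G}⁺ = {C, D, F, G}, which is all of the schema, so {G} is the only candidate key.

G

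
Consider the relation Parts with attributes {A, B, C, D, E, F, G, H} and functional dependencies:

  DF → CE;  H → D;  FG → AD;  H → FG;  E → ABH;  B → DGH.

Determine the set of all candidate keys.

{B}⁺: B→DGH adds D, G, H; H→FG adds F; DF→CE adds C, E; FG→AD adds A → {A, B, C, D, E, F, G, H}.
{E}⁺: E→ABH adds A, B, H; B→DGH adds D, G; H→FG adds F; DF→CE adds C → {A, B, C, D, E, F, G, H}.
{H}⁺: H→D adds D; H→FG adds F, G; DF→CE adds C, E; FG→AD adds A; E→ABH adds B → {A, B, C, D, E, F, G, H}.
{D, F}⁺: DF→CE adds C, E; E→ABH adds A, B, H; B→DGH adds G → {A, B, C, D, E, F, G, H}.
{F, G}⁺: FG→AD adds A, D; DF→CE adds C, E; E→ABH adds B, H → {A, B, C, D, E, F, G, H}.

{B}, {E}, {H}, {D, F}, {F, G}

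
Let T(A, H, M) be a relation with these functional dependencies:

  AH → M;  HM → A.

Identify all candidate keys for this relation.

Attribute H never appears on the right-hand side of any dependency, so H must belong to every candidate key.
{H}⁺ = {H}, which is not all of the schema, so we must add further attributes.
{A, H}⁺: AH→M adds M → {A, H, M}.
{H, M}⁺: HM→A adds A → {A, H, M}.

{A, H}; {H, M}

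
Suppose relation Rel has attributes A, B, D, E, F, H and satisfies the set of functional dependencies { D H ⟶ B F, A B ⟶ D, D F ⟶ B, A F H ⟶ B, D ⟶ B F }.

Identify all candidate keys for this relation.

{A, B, E, H}, {A, D, E, H}, {A, E, F, H}

Attributes A, E, H never appear on any right-hand side, so every candidate key must contain {A, E, H}.
{A, E, H}⁺ = {A, E, H}, which is not all of the schema, so we must add further attributes.
{A, B, E, H}⁺: AB→D adds D; D→BF adds F → {A, B, D, E, F, H}.
{A, D, E, H}⁺: DH→BF adds B, F → {A, B, D, E, F, H}.
{A, E, F, H}⁺: AFH→B adds B; AB→D adds D → {A, B, D, E, F, H}.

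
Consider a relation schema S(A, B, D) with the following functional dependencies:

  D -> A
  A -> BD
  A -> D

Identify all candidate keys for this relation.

{A}⁺: A→BD adds B, D → {A, B, D}.
{D}⁺: D→A adds A; A→BD adds B → {A, B, D}.
Any other superkey contains one of these as a subset, so there are no further candidate keys.

{A}; {D}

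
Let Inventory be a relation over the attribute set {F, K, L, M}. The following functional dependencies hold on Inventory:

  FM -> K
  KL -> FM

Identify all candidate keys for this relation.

KL, FLM

Attribute L never appears on the right-hand side of any dependency, so L must belong to every candidate key.
{L}⁺ = {L}, which is not all of the schema, so we must add further attributes.
{K, L}⁺: KL→FM adds F, M → {F, K, L, M}.
{F, L, M}⁺: FM→K adds K → {F, K, L, M}.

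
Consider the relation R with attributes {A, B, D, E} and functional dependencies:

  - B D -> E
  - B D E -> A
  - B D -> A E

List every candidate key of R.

BD

Attributes B, D never appear on any right-hand side, so every candidate key must contain {B, D}.
{B, D}⁺ = {A, B, D, E}, which is all of the schema, so {B, D} is the only candidate key.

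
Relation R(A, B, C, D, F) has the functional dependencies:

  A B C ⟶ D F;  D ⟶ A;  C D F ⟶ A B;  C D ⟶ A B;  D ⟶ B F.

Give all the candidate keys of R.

CD; ABC

Attribute C never appears on the right-hand side of any dependency, so C must belong to every candidate key.
{C}⁺ = {C}, which is not all of the schema, so we must add further attributes.
{C, D}⁺: D→A adds A; CD→AB adds B; D→BF adds F → {A, B, C, D, F}. Minimal: {D}⁺ = {A, B, D, F}; {C}⁺ = {C} — none reach the full schema.
{A, B, C}⁺: ABC→DF adds D, F → {A, B, C, D, F}. Minimal: {B, C}⁺ = {B, C}; {A, C}⁺ = {A, C}; {A, B}⁺ = {A, B} — none reach the full schema.
Any other superkey contains one of these as a subset, so there are no further candidate keys.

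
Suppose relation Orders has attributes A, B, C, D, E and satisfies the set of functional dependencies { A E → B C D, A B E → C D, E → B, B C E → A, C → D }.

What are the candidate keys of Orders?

Attribute E never appears on the right-hand side of any dependency, so E must belong to every candidate key.
{E}⁺ = {B, E}, which is not all of the schema, so we must add further attributes.
{A, E}⁺: AE→BCD adds B, C, D → {A, B, C, D, E}. Minimal: {E}⁺ = {B, E}; {A}⁺ = {A} — none reach the full schema.
{C, E}⁺: E→B adds B; BCE→A adds A; C→D adds D → {A, B, C, D, E}. Minimal: {E}⁺ = {B, E}; {C}⁺ = {C, D} — none reach the full schema.

AE, CE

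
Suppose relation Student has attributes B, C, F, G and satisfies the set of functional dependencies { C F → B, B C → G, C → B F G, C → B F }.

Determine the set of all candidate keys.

Attribute C never appears on the right-hand side of any dependency, so C must belong to every candidate key.
{C}⁺ = {B, C, F, G}, which is all of the schema, so {C} is the only candidate key.

{C}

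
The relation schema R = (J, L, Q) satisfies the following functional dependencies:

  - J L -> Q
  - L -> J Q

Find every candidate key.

Attribute L never appears on the right-hand side of any dependency, so L must belong to every candidate key.
{L}⁺ = {J, L, Q}, which is all of the schema, so {L} is the only candidate key.

L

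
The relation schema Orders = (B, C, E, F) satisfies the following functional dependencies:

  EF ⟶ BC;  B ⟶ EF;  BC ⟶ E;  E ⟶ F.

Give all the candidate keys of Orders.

(B), (E)

{B}⁺: B→EF adds E, F; EF→BC adds C → {B, C, E, F}.
{E}⁺: E→F adds F; EF→BC adds B, C → {B, C, E, F}.
Any other superkey contains one of these as a subset, so there are no further candidate keys.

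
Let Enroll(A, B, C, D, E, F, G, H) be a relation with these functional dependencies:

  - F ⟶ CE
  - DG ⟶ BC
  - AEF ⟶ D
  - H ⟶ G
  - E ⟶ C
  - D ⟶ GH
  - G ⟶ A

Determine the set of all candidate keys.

Attribute F never appears on the right-hand side of any dependency, so F must belong to every candidate key.
{F}⁺ = {C, E, F}, which is not all of the schema, so we must add further attributes.
{A, F}⁺: F→CE adds C, E; AEF→D adds D; D→GH adds G, H; DG→BC adds B → {A, B, C, D, E, F, G, H}.
{D, F}⁺: F→CE adds C, E; D→GH adds G, H; G→A adds A; DG→BC adds B → {A, B, C, D, E, F, G, H}.
{F, G}⁺: F→CE adds C, E; G→A adds A; AEF→D adds D; D→GH adds H; DG→BC adds B → {A, B, C, D, E, F, G, H}.
{F, H}⁺: F→CE adds C, E; H→G adds G; G→A adds A; AEF→D adds D; DG→BC adds B → {A, B, C, D, E, F, G, H}.
Any other superkey contains one of these as a subset, so there are no further candidate keys.

(A, F); (D, F); (F, G); (F, H)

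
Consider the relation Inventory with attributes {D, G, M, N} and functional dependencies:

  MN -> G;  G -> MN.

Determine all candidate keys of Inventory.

DG; DMN

{D, G}⁺: G→MN adds M, N → {D, G, M, N}. Minimal: {G}⁺ = {G, M, N}; {D}⁺ = {D} — none reach the full schema.
{D, M, N}⁺: MN→G adds G → {D, G, M, N}. Minimal: {M, N}⁺ = {G, M, N}; {D, N}⁺ = {D, N}; {D, M}⁺ = {D, M} — none reach the full schema.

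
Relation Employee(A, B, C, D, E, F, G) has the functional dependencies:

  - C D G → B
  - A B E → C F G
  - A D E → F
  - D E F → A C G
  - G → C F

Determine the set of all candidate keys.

{A, D, E}, {D, E, F}, {D, E, G}

{A, D, E}⁺: ADE→F adds F; DEF→ACG adds C, G; CDG→B adds B → {A, B, C, D, E, F, G}.
{D, E, F}⁺: DEF→ACG adds A, C, G; CDG→B adds B → {A, B, C, D, E, F, G}.
{D, E, G}⁺: G→CF adds C, F; CDG→B adds B; DEF→ACG adds A → {A, B, C, D, E, F, G}.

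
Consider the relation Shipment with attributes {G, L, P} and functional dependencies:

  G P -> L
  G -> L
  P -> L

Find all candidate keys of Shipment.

Attributes G, P never appear on any right-hand side, so every candidate key must contain {G, P}.
{G, P}⁺ = {G, L, P}, which is all of the schema, so {G, P} is the only candidate key.

{G, P}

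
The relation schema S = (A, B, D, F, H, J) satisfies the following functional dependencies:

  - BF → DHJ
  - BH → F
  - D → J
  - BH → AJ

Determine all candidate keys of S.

{B, F}, {B, H}

{B, F}⁺: BF→DHJ adds D, H, J; BH→AJ adds A → {A, B, D, F, H, J}. Minimal: {F}⁺ = {F}; {B}⁺ = {B} — none reach the full schema.
{B, H}⁺: BH→F adds F; BH→AJ adds A, J; BF→DHJ adds D → {A, B, D, F, H, J}. Minimal: {H}⁺ = {H}; {B}⁺ = {B} — none reach the full schema.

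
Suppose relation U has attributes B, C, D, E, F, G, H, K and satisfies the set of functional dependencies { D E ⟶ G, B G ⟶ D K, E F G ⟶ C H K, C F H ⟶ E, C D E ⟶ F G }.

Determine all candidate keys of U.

BCDE, BCEG, BDEF, BEFG, BCDFH, BCFGH

Attribute B never appears on the right-hand side of any dependency, so B must belong to every candidate key.
{B}⁺ = {B}, which is not all of the schema, so we must add further attributes.
{B, C, D, E}⁺: DE→G adds G; BG→DK adds K; CDE→FG adds F; EFG→CHK adds H → {B, C, D, E, F, G, H, K}. Minimal: {C, D, E}⁺ = {C, D, E, F, G, H, K}; {B, D, E}⁺ = {B, D, E, G, K}; {B, C, E}⁺ = {B, C, E}; … — none reach the full schema.
{B, C, E, G}⁺: BG→DK adds D, K; CDE→FG adds F; EFG→CHK adds H → {B, C, D, E, F, G, H, K}. Minimal: {C, E, G}⁺ = {C, E, G}; {B, E, G}⁺ = {B, D, E, G, K}; {B, C, G}⁺ = {B, C, D, G, K}; … — none reach the full schema.
{B, D, E, F}⁺: DE→G adds G; BG→DK adds K; EFG→CHK adds C, H → {B, C, D, E, F, G, H, K}. Minimal: {D, E, F}⁺ = {C, D, E, F, G, H, K}; {B, E, F}⁺ = {B, E, F}; {B, D, F}⁺ = {B, D, F}; … — none reach the full schema.
{B, E, F, G}⁺: BG→DK adds D, K; EFG→CHK adds C, H → {B, C, D, E, F, G, H, K}. Minimal: {E, F, G}⁺ = {C, E, F, G, H, K}; {B, F, G}⁺ = {B, D, F, G, K}; {B, E, G}⁺ = {B, D, E, G, K}; … — none reach the full schema.
{B, C, D, F, H}⁺: CFH→E adds E; CDE→FG adds G; BG→DK adds K → {B, C, D, E, F, G, H, K}. Minimal: {C, D, F, H}⁺ = {C, D, E, F, G, H, K}; {B, D, F, H}⁺ = {B, D, F, H}; {B, C, F, H}⁺ = {B, C, E, F, H}; … — none reach the full schema.
{B, C, F, G, H}⁺: BG→DK adds D, K; CFH→E adds E → {B, C, D, E, F, G, H, K}. Minimal: {C, F, G, H}⁺ = {C, E, F, G, H, K}; {B, F, G, H}⁺ = {B, D, F, G, H, K}; {B, C, G, H}⁺ = {B, C, D, G, H, K}; … — none reach the full schema.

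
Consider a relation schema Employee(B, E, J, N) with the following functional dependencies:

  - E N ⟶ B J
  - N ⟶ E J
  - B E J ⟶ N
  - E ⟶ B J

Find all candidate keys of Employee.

{E}; {N}

{E}⁺: E→BJ adds B, J; BEJ→N adds N → {B, E, J, N}.
{N}⁺: N→EJ adds E, J; E→BJ adds B → {B, E, J, N}.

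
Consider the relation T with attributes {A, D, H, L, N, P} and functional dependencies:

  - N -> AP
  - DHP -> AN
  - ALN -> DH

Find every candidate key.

{L, N}, {D, H, L, P}

Attribute L never appears on the right-hand side of any dependency, so L must belong to every candidate key.
{L}⁺ = {L}, which is not all of the schema, so we must add further attributes.
{L, N}⁺: N→AP adds A, P; ALN→DH adds D, H → {A, D, H, L, N, P}. Minimal: {N}⁺ = {A, N, P}; {L}⁺ = {L} — none reach the full schema.
{D, H, L, P}⁺: DHP→AN adds A, N → {A, D, H, L, N, P}. Minimal: {H, L, P}⁺ = {H, L, P}; {D, L, P}⁺ = {D, L, P}; {D, H, P}⁺ = {A, D, H, N, P}; … — none reach the full schema.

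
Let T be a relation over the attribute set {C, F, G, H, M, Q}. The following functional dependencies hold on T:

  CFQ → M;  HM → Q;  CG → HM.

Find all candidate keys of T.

Attributes C, F, G never appear on any right-hand side, so every candidate key must contain {C, F, G}.
{C, F, G}⁺ = {C, F, G, H, M, Q}, which is all of the schema, so {C, F, G} is the only candidate key.

{C, F, G}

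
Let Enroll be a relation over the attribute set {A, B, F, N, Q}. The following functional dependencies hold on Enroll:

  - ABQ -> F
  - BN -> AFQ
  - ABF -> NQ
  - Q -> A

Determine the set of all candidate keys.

Attribute B never appears on the right-hand side of any dependency, so B must belong to every candidate key.
{B}⁺ = {B}, which is not all of the schema, so we must add further attributes.
{B, N}⁺: BN→AFQ adds A, F, Q → {A, B, F, N, Q}. Minimal: {N}⁺ = {N}; {B}⁺ = {B} — none reach the full schema.
{B, Q}⁺: Q→A adds A; ABQ→F adds F; ABF→NQ adds N → {A, B, F, N, Q}. Minimal: {Q}⁺ = {A, Q}; {B}⁺ = {B} — none reach the full schema.
{A, B, F}⁺: ABF→NQ adds N, Q → {A, B, F, N, Q}. Minimal: {B, F}⁺ = {B, F}; {A, F}⁺ = {A, F}; {A, B}⁺ = {A, B} — none reach the full schema.

{B, N}; {B, Q}; {A, B, F}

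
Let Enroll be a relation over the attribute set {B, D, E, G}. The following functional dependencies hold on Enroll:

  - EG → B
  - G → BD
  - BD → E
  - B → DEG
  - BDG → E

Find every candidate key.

{B}⁺: B→DEG adds D, E, G → {B, D, E, G}.
{G}⁺: G→BD adds B, D; BD→E adds E → {B, D, E, G}.
Any other superkey contains one of these as a subset, so there are no further candidate keys.

{B}, {G}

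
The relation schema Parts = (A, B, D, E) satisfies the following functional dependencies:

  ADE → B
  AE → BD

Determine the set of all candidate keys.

Attributes A, E never appear on any right-hand side, so every candidate key must contain {A, E}.
{A, E}⁺ = {A, B, D, E}, which is all of the schema, so {A, E} is the only candidate key.

{A, E}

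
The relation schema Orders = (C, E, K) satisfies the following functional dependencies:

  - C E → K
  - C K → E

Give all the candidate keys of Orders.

Attribute C never appears on the right-hand side of any dependency, so C must belong to every candidate key.
{C}⁺ = {C}, which is not all of the schema, so we must add further attributes.
{C, E}⁺: CE→K adds K → {C, E, K}. Minimal: {E}⁺ = {E}; {C}⁺ = {C} — none reach the full schema.
{C, K}⁺: CK→E adds E → {C, E, K}. Minimal: {K}⁺ = {K}; {C}⁺ = {C} — none reach the full schema.

{C, E}; {C, K}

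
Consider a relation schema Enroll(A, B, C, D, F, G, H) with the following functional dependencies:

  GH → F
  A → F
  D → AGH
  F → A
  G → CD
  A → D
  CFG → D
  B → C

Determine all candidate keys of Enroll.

Attribute B never appears on the right-hand side of any dependency, so B must belong to every candidate key.
{B}⁺ = {B, C}, which is not all of the schema, so we must add further attributes.
{A, B}⁺: A→F adds F; A→D adds D; B→C adds C; D→AGH adds G, H → {A, B, C, D, F, G, H}.
{B, D}⁺: D→AGH adds A, G, H; G→CD adds C; GH→F adds F → {A, B, C, D, F, G, H}.
{B, F}⁺: F→A adds A; A→D adds D; B→C adds C; D→AGH adds G, H → {A, B, C, D, F, G, H}.
{B, G}⁺: G→CD adds C, D; D→AGH adds A, H; GH→F adds F → {A, B, C, D, F, G, H}.

{A, B}, {B, D}, {B, F}, {B, G}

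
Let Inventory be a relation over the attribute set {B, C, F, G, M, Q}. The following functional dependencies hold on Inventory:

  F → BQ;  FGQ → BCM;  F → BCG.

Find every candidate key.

(F)

Attribute F never appears on the right-hand side of any dependency, so F must belong to every candidate key.
{F}⁺ = {B, C, F, G, M, Q}, which is all of the schema, so {F} is the only candidate key.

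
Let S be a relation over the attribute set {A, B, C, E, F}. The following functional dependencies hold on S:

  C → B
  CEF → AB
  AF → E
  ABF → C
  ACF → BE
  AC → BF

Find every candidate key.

{A, C}⁺: C→B adds B; AC→BF adds F; AF→E adds E → {A, B, C, E, F}.
{A, B, F}⁺: AF→E adds E; ABF→C adds C → {A, B, C, E, F}.
{C, E, F}⁺: C→B adds B; CEF→AB adds A → {A, B, C, E, F}.

{A, C}, {A, B, F}, {C, E, F}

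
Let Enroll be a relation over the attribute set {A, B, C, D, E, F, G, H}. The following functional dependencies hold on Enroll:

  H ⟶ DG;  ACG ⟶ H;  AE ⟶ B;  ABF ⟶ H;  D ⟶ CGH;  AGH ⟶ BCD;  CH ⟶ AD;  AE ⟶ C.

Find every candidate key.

{A, E, F}; {D, E, F}; {E, F, H}

Attributes E, F never appear on any right-hand side, so every candidate key must contain {E, F}.
{E, F}⁺ = {E, F}, which is not all of the schema, so we must add further attributes.
{A, E, F}⁺: AE→B adds B; ABF→H adds H; AE→C adds C; H→DG adds D, G → {A, B, C, D, E, F, G, H}. Minimal: {E, F}⁺ = {E, F}; {A, F}⁺ = {A, F}; {A, E}⁺ = {A, B, C, E} — none reach the full schema.
{D, E, F}⁺: D→CGH adds C, G, H; CH→AD adds A; AE→B adds B → {A, B, C, D, E, F, G, H}. Minimal: {E, F}⁺ = {E, F}; {D, F}⁺ = {A, B, C, D, F, G, H}; {D, E}⁺ = {A, B, C, D, E, G, H} — none reach the full schema.
{E, F, H}⁺: H→DG adds D, G; D→CGH adds C; CH→AD adds A; AE→B adds B → {A, B, C, D, E, F, G, H}. Minimal: {F, H}⁺ = {A, B, C, D, F, G, H}; {E, H}⁺ = {A, B, C, D, E, G, H}; {E, F}⁺ = {E, F} — none reach the full schema.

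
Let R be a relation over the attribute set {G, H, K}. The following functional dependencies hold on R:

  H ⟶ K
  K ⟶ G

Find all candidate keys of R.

{H}⁺: H→K adds K; K→G adds G → {G, H, K}.

{H}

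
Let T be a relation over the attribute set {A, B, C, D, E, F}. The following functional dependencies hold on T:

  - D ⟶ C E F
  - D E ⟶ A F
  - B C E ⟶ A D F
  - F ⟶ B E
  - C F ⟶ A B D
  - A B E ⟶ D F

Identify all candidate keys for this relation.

{D}⁺: D→CEF adds C, E, F; DE→AF adds A; F→BE adds B → {A, B, C, D, E, F}.
{A, F}⁺: F→BE adds B, E; ABE→DF adds D; D→CEF adds C → {A, B, C, D, E, F}. Minimal: {F}⁺ = {B, E, F}; {A}⁺ = {A} — none reach the full schema.
{C, F}⁺: F→BE adds B, E; CF→ABD adds A, D → {A, B, C, D, E, F}. Minimal: {F}⁺ = {B, E, F}; {C}⁺ = {C} — none reach the full schema.
{A, B, E}⁺: ABE→DF adds D, F; D→CEF adds C → {A, B, C, D, E, F}. Minimal: {B, E}⁺ = {B, E}; {A, E}⁺ = {A, E}; {A, B}⁺ = {A, B} — none reach the full schema.
{B, C, E}⁺: BCE→ADF adds A, D, F → {A, B, C, D, E, F}. Minimal: {C, E}⁺ = {C, E}; {B, E}⁺ = {B, E}; {B, C}⁺ = {B, C} — none reach the full schema.

{D}; {A, F}; {C, F}; {A, B, E}; {B, C, E}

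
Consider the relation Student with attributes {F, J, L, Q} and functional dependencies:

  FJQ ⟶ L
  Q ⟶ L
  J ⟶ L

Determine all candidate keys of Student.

FJQ

Attributes F, J, Q never appear on any right-hand side, so every candidate key must contain {F, J, Q}.
{F, J, Q}⁺ = {F, J, L, Q}, which is all of the schema, so {F, J, Q} is the only candidate key.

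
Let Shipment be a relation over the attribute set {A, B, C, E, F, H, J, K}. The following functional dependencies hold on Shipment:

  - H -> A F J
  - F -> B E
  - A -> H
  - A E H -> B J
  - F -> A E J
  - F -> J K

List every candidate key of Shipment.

(A, C), (C, F), (C, H)

Attribute C never appears on the right-hand side of any dependency, so C must belong to every candidate key.
{C}⁺ = {C}, which is not all of the schema, so we must add further attributes.
{A, C}⁺: A→H adds H; H→AFJ adds F, J; F→BE adds B, E; F→JK adds K → {A, B, C, E, F, H, J, K}. Minimal: {C}⁺ = {C}; {A}⁺ = {A, B, E, F, H, J, K} — none reach the full schema.
{C, F}⁺: F→BE adds B, E; F→AEJ adds A, J; F→JK adds K; A→H adds H → {A, B, C, E, F, H, J, K}. Minimal: {F}⁺ = {A, B, E, F, H, J, K}; {C}⁺ = {C} — none reach the full schema.
{C, H}⁺: H→AFJ adds A, F, J; F→BE adds B, E; F→JK adds K → {A, B, C, E, F, H, J, K}. Minimal: {H}⁺ = {A, B, E, F, H, J, K}; {C}⁺ = {C} — none reach the full schema.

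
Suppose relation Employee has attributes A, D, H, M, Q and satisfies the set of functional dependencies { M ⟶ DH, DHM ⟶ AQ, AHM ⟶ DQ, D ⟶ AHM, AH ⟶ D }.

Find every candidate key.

{D}⁺: D→AHM adds A, H, M; DHM→AQ adds Q → {A, D, H, M, Q}.
{M}⁺: M→DH adds D, H; DHM→AQ adds A, Q → {A, D, H, M, Q}.
{A, H}⁺: AH→D adds D; D→AHM adds M; DHM→AQ adds Q → {A, D, H, M, Q}. Minimal: {H}⁺ = {H}; {A}⁺ = {A} — none reach the full schema.

(D), (M), (A, H)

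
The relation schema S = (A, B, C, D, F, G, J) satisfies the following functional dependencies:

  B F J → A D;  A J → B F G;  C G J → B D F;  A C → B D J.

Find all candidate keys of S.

{A, C}, {C, G, J}, {B, C, F, J}

Attribute C never appears on the right-hand side of any dependency, so C must belong to every candidate key.
{C}⁺ = {C}, which is not all of the schema, so we must add further attributes.
{A, C}⁺: AC→BDJ adds B, D, J; AJ→BFG adds F, G → {A, B, C, D, F, G, J}. Minimal: {C}⁺ = {C}; {A}⁺ = {A} — none reach the full schema.
{C, G, J}⁺: CGJ→BDF adds B, D, F; BFJ→AD adds A → {A, B, C, D, F, G, J}. Minimal: {G, J}⁺ = {G, J}; {C, J}⁺ = {C, J}; {C, G}⁺ = {C, G} — none reach the full schema.
{B, C, F, J}⁺: BFJ→AD adds A, D; AJ→BFG adds G → {A, B, C, D, F, G, J}. Minimal: {C, F, J}⁺ = {C, F, J}; {B, F, J}⁺ = {A, B, D, F, G, J}; {B, C, J}⁺ = {B, C, J}; … — none reach the full schema.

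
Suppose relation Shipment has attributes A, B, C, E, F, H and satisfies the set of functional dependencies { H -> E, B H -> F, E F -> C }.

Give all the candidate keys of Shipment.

Attributes A, B, H never appear on any right-hand side, so every candidate key must contain {A, B, H}.
{A, B, H}⁺ = {A, B, C, E, F, H}, which is all of the schema, so {A, B, H} is the only candidate key.

ABH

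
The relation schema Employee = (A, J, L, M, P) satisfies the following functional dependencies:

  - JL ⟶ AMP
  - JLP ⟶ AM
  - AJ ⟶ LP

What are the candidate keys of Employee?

{A, J}⁺: AJ→LP adds L, P; JL→AMP adds M → {A, J, L, M, P}. Minimal: {J}⁺ = {J}; {A}⁺ = {A} — none reach the full schema.
{J, L}⁺: JL→AMP adds A, M, P → {A, J, L, M, P}. Minimal: {L}⁺ = {L}; {J}⁺ = {J} — none reach the full schema.

(A, J), (J, L)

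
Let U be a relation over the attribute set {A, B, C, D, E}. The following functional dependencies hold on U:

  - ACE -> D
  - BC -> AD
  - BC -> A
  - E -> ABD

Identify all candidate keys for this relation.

Attributes C, E never appear on any right-hand side, so every candidate key must contain {C, E}.
{C, E}⁺ = {A, B, C, D, E}, which is all of the schema, so {C, E} is the only candidate key.

{C, E}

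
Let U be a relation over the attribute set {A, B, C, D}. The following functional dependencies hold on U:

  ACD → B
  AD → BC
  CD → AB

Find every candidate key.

Attribute D never appears on the right-hand side of any dependency, so D must belong to every candidate key.
{D}⁺ = {D}, which is not all of the schema, so we must add further attributes.
{A, D}⁺: AD→BC adds B, C → {A, B, C, D}. Minimal: {D}⁺ = {D}; {A}⁺ = {A} — none reach the full schema.
{C, D}⁺: CD→AB adds A, B → {A, B, C, D}. Minimal: {D}⁺ = {D}; {C}⁺ = {C} — none reach the full schema.

{A, D}, {C, D}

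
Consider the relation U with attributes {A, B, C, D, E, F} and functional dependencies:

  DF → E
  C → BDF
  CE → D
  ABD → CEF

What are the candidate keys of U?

Attribute A never appears on the right-hand side of any dependency, so A must belong to every candidate key.
{A}⁺ = {A}, which is not all of the schema, so we must add further attributes.
{A, C}⁺: C→BDF adds B, D, F; ABD→CEF adds E → {A, B, C, D, E, F}.
{A, B, D}⁺: ABD→CEF adds C, E, F → {A, B, C, D, E, F}.
Any other superkey contains one of these as a subset, so there are no further candidate keys.

(A, C); (A, B, D)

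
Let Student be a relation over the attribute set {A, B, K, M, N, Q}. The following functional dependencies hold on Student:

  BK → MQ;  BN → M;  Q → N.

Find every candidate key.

Attributes A, B, K never appear on any right-hand side, so every candidate key must contain {A, B, K}.
{A, B, K}⁺ = {A, B, K, M, N, Q}, which is all of the schema, so {A, B, K} is the only candidate key.

{A, B, K}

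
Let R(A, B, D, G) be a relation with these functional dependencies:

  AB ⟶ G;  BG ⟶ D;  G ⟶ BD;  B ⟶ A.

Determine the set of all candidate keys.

{B}⁺: B→A adds A; AB→G adds G; BG→D adds D → {A, B, D, G}.
{G}⁺: G→BD adds B, D; B→A adds A → {A, B, D, G}.

B; G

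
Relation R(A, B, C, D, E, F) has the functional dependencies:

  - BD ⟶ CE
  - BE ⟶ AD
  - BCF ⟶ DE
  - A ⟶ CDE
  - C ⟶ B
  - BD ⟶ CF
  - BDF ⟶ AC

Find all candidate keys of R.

{A}; {B, D}; {B, E}; {C, D}; {C, E}; {C, F}

{A}⁺: A→CDE adds C, D, E; C→B adds B; BD→CF adds F → {A, B, C, D, E, F}.
{B, D}⁺: BD→CE adds C, E; BE→AD adds A; BD→CF adds F → {A, B, C, D, E, F}. Minimal: {D}⁺ = {D}; {B}⁺ = {B} — none reach the full schema.
{B, E}⁺: BE→AD adds A, D; A→CDE adds C; BD→CF adds F → {A, B, C, D, E, F}. Minimal: {E}⁺ = {E}; {B}⁺ = {B} — none reach the full schema.
{C, D}⁺: C→B adds B; BD→CF adds F; BDF→AC adds A; BD→CE adds E → {A, B, C, D, E, F}. Minimal: {D}⁺ = {D}; {C}⁺ = {B, C} — none reach the full schema.
{C, E}⁺: C→B adds B; BE→AD adds A, D; BD→CF adds F → {A, B, C, D, E, F}. Minimal: {E}⁺ = {E}; {C}⁺ = {B, C} — none reach the full schema.
{C, F}⁺: C→B adds B; BCF→DE adds D, E; BDF→AC adds A → {A, B, C, D, E, F}. Minimal: {F}⁺ = {F}; {C}⁺ = {B, C} — none reach the full schema.
Any other superkey contains one of these as a subset, so there are no further candidate keys.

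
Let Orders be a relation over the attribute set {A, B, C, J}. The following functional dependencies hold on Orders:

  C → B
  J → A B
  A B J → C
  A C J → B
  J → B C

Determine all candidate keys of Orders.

Attribute J never appears on the right-hand side of any dependency, so J must belong to every candidate key.
{J}⁺ = {A, B, C, J}, which is all of the schema, so {J} is the only candidate key.

J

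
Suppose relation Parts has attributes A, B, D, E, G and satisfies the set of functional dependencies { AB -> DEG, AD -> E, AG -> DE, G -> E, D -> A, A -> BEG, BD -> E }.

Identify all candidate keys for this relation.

{A}, {D}

{A}⁺: A→BEG adds B, E, G; AB→DEG adds D → {A, B, D, E, G}.
{D}⁺: D→A adds A; A→BEG adds B, E, G → {A, B, D, E, G}.
Any other superkey contains one of these as a subset, so there are no further candidate keys.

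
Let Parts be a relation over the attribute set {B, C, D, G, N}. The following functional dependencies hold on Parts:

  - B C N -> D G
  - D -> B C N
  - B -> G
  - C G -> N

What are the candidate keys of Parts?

{D}⁺: D→BCN adds B, C, N; B→G adds G → {B, C, D, G, N}.
{B, C}⁺: B→G adds G; CG→N adds N; BCN→DG adds D → {B, C, D, G, N}.
Any other superkey contains one of these as a subset, so there are no further candidate keys.

(D), (B, C)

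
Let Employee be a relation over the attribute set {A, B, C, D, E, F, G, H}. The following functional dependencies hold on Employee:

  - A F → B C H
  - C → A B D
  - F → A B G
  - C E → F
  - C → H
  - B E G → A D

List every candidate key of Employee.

(C, E), (E, F)

{C, E}⁺: C→ABD adds A, B, D; CE→F adds F; C→H adds H; F→ABG adds G → {A, B, C, D, E, F, G, H}.
{E, F}⁺: F→ABG adds A, B, G; BEG→AD adds D; AF→BCH adds C, H → {A, B, C, D, E, F, G, H}.
Any other superkey contains one of these as a subset, so there are no further candidate keys.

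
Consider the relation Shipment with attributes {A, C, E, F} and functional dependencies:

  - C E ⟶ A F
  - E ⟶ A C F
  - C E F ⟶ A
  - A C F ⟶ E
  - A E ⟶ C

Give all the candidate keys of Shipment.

{E}, {A, C, F}

{E}⁺: E→ACF adds A, C, F → {A, C, E, F}.
{A, C, F}⁺: ACF→E adds E → {A, C, E, F}. Minimal: {C, F}⁺ = {C, F}; {A, F}⁺ = {A, F}; {A, C}⁺ = {A, C} — none reach the full schema.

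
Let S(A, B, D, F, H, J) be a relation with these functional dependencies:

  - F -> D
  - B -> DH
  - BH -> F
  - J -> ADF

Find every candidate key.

{B, J}⁺: B→DH adds D, H; BH→F adds F; J→ADF adds A → {A, B, D, F, H, J}. Minimal: {J}⁺ = {A, D, F, J}; {B}⁺ = {B, D, F, H} — none reach the full schema.
No other minimal superkey exists.

{B, J}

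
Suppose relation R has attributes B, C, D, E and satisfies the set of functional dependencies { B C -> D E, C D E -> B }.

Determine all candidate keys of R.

BC, CDE

Attribute C never appears on the right-hand side of any dependency, so C must belong to every candidate key.
{C}⁺ = {C}, which is not all of the schema, so we must add further attributes.
{B, C}⁺: BC→DE adds D, E → {B, C, D, E}. Minimal: {C}⁺ = {C}; {B}⁺ = {B} — none reach the full schema.
{C, D, E}⁺: CDE→B adds B → {B, C, D, E}. Minimal: {D, E}⁺ = {D, E}; {C, E}⁺ = {C, E}; {C, D}⁺ = {C, D} — none reach the full schema.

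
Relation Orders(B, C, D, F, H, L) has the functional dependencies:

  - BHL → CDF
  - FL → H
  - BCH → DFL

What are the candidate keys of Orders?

Attribute B never appears on the right-hand side of any dependency, so B must belong to every candidate key.
{B}⁺ = {B}, which is not all of the schema, so we must add further attributes.
{B, C, H}⁺: BCH→DFL adds D, F, L → {B, C, D, F, H, L}. Minimal: {C, H}⁺ = {C, H}; {B, H}⁺ = {B, H}; {B, C}⁺ = {B, C} — none reach the full schema.
{B, F, L}⁺: FL→H adds H; BHL→CDF adds C, D → {B, C, D, F, H, L}. Minimal: {F, L}⁺ = {F, H, L}; {B, L}⁺ = {B, L}; {B, F}⁺ = {B, F} — none reach the full schema.
{B, H, L}⁺: BHL→CDF adds C, D, F → {B, C, D, F, H, L}. Minimal: {H, L}⁺ = {H, L}; {B, L}⁺ = {B, L}; {B, H}⁺ = {B, H} — none reach the full schema.

(B, C, H); (B, F, L); (B, H, L)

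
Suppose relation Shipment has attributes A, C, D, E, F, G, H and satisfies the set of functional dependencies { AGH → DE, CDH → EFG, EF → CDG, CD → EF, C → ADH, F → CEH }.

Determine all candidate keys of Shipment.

{C}⁺: C→ADH adds A, D, H; CDH→EFG adds E, F, G → {A, C, D, E, F, G, H}.
{F}⁺: F→CEH adds C, E, H; EF→CDG adds D, G; C→ADH adds A → {A, C, D, E, F, G, H}.
Any other superkey contains one of these as a subset, so there are no further candidate keys.

(C), (F)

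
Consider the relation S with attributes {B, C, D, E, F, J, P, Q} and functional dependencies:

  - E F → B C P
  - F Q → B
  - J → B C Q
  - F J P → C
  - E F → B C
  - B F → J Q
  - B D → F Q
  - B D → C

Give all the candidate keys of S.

{B, D, E}; {D, E, F}; {D, E, J}

{B, D, E}⁺: BD→FQ adds F, Q; BD→C adds C; EF→BCP adds P; BF→JQ adds J → {B, C, D, E, F, J, P, Q}. Minimal: {D, E}⁺ = {D, E}; {B, E}⁺ = {B, E}; {B, D}⁺ = {B, C, D, F, J, Q} — none reach the full schema.
{D, E, F}⁺: EF→BCP adds B, C, P; BF→JQ adds J, Q → {B, C, D, E, F, J, P, Q}. Minimal: {E, F}⁺ = {B, C, E, F, J, P, Q}; {D, F}⁺ = {D, F}; {D, E}⁺ = {D, E} — none reach the full schema.
{D, E, J}⁺: J→BCQ adds B, C, Q; BD→FQ adds F; EF→BCP adds P → {B, C, D, E, F, J, P, Q}. Minimal: {E, J}⁺ = {B, C, E, J, Q}; {D, J}⁺ = {B, C, D, F, J, Q}; {D, E}⁺ = {D, E} — none reach the full schema.
Any other superkey contains one of these as a subset, so there are no further candidate keys.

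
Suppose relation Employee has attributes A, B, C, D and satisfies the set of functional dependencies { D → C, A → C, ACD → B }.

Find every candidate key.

(A, D)

Attributes A, D never appear on any right-hand side, so every candidate key must contain {A, D}.
{A, D}⁺ = {A, B, C, D}, which is all of the schema, so {A, D} is the only candidate key.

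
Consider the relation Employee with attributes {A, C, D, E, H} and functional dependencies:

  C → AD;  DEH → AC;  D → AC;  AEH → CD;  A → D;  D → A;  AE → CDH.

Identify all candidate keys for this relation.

{A, E}, {C, E}, {D, E}

Attribute E never appears on the right-hand side of any dependency, so E must belong to every candidate key.
{E}⁺ = {E}, which is not all of the schema, so we must add further attributes.
{A, E}⁺: A→D adds D; AE→CDH adds C, H → {A, C, D, E, H}.
{C, E}⁺: C→AD adds A, D; AE→CDH adds H → {A, C, D, E, H}.
{D, E}⁺: D→AC adds A, C; AE→CDH adds H → {A, C, D, E, H}.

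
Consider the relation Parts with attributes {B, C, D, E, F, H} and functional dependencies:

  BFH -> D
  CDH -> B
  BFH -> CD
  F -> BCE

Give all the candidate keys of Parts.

{F, H}⁺: F→BCE adds B, C, E; BFH→D adds D → {B, C, D, E, F, H}. Minimal: {H}⁺ = {H}; {F}⁺ = {B, C, E, F} — none reach the full schema.

(F, H)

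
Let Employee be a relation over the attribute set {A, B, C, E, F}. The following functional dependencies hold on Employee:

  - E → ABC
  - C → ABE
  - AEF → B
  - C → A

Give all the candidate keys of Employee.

Attribute F never appears on the right-hand side of any dependency, so F must belong to every candidate key.
{F}⁺ = {F}, which is not all of the schema, so we must add further attributes.
{C, F}⁺: C→ABE adds A, B, E → {A, B, C, E, F}. Minimal: {F}⁺ = {F}; {C}⁺ = {A, B, C, E} — none reach the full schema.
{E, F}⁺: E→ABC adds A, B, C → {A, B, C, E, F}. Minimal: {F}⁺ = {F}; {E}⁺ = {A, B, C, E} — none reach the full schema.

(C, F); (E, F)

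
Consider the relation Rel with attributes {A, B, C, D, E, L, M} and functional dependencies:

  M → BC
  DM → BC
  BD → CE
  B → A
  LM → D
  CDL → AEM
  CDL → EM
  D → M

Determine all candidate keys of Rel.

{D, L}⁺: D→M adds M; M→BC adds B, C; BD→CE adds E; B→A adds A → {A, B, C, D, E, L, M}. Minimal: {L}⁺ = {L}; {D}⁺ = {A, B, C, D, E, M} — none reach the full schema.
{L, M}⁺: M→BC adds B, C; B→A adds A; LM→D adds D; CDL→AEM adds E → {A, B, C, D, E, L, M}. Minimal: {M}⁺ = {A, B, C, M}; {L}⁺ = {L} — none reach the full schema.
Any other superkey contains one of these as a subset, so there are no further candidate keys.

{D, L}; {L, M}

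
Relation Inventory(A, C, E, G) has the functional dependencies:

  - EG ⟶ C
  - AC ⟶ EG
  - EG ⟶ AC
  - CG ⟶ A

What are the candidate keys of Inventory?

{A, C}, {C, G}, {E, G}

{A, C}⁺: AC→EG adds E, G → {A, C, E, G}. Minimal: {C}⁺ = {C}; {A}⁺ = {A} — none reach the full schema.
{C, G}⁺: CG→A adds A; AC→EG adds E → {A, C, E, G}. Minimal: {G}⁺ = {G}; {C}⁺ = {C} — none reach the full schema.
{E, G}⁺: EG→C adds C; EG→AC adds A → {A, C, E, G}. Minimal: {G}⁺ = {G}; {E}⁺ = {E} — none reach the full schema.
Any other superkey contains one of these as a subset, so there are no further candidate keys.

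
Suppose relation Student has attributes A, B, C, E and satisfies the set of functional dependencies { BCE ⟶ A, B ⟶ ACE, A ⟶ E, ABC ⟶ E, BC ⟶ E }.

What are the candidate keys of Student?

Attribute B never appears on the right-hand side of any dependency, so B must belong to every candidate key.
{B}⁺ = {A, B, C, E}, which is all of the schema, so {B} is the only candidate key.

{B}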